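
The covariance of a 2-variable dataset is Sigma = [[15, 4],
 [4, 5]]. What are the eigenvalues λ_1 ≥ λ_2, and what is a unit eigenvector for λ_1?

Step 1 — characteristic polynomial of 2×2 Sigma:
  det(Sigma - λI) = λ² - trace · λ + det = 0.
  trace = 15 + 5 = 20, det = 15·5 - (4)² = 59.
Step 2 — discriminant:
  Δ = trace² - 4·det = 400 - 236 = 164.
Step 3 — eigenvalues:
  λ = (trace ± √Δ)/2 = (20 ± 12.8062)/2,
  λ_1 = 16.4031,  λ_2 = 3.5969.

Step 4 — unit eigenvector for λ_1: solve (Sigma - λ_1 I)v = 0. First row:
  (15 - 16.4031)·v_x + (4)·v_y = 0, i.e. (-1.4031)·v_x + (4)·v_y = 0,
  so v ∝ (b, λ_1 - a) = (4, 1.4031) = u.
  ||u|| = √((4)² + (1.4031)²) = √(17.9688) ≈ 4.239,
  v_1 = u/||u|| ≈ (0.9436, 0.331) (||v_1|| = 1).

λ_1 = 16.4031,  λ_2 = 3.5969;  v_1 ≈ (0.9436, 0.331)


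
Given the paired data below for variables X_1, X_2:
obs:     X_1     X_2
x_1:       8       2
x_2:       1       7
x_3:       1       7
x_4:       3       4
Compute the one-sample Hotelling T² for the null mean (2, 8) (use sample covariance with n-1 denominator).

Step 1 — sample mean vector:
  mean(X_1) = (8 + 1 + 1 + 3) / 4 = 13/4 = 3.25
  mean(X_2) = (2 + 7 + 7 + 4) / 4 = 20/4 = 5
  x̄ = (3.25, 5),  deviation x̄ - mu_0 = (3.25, 5) - (2, 8) = (1.25, -3).

Step 2 — sample covariance matrix, S[i,j] = (1/(n-1)) · Σ_k (x_{k,i} - mean_i) · (x_{k,j} - mean_j), divisor n-1 = 3:
  S[X_1,X_1] = ((4.75)·(4.75) + (-2.25)·(-2.25) + (-2.25)·(-2.25) + (-0.25)·(-0.25)) / 3 = 32.75/3 = 10.9167
  S[X_1,X_2] = ((4.75)·(-3) + (-2.25)·(2) + (-2.25)·(2) + (-0.25)·(-1)) / 3 = -23/3 = -7.6667
  S[X_2,X_2] = ((-3)·(-3) + (2)·(2) + (2)·(2) + (-1)·(-1)) / 3 = 18/3 = 6
  S = [[10.9167, -7.6667],
 [-7.6667, 6]].

Step 3 — invert S. det(S) = 10.9167·6 - (-7.6667)² = 6.7222.
  S^{-1} = (1/det) · [[d, -b], [-b, a]] = [[0.8926, 1.1405],
 [1.1405, 1.624]].

Step 4 — quadratic form (x̄ - mu_0)^T · S^{-1} · (x̄ - mu_0):
  S^{-1} · (x̄ - mu_0) = (-2.3058, -3.4463),
  (x̄ - mu_0)^T · [...] = (1.25)·(-2.3058) + (-3)·(-3.4463) = 7.4566.

Step 5 — scale by n: T² = 4 · 7.4566 = 29.8264.

T² ≈ 29.8264


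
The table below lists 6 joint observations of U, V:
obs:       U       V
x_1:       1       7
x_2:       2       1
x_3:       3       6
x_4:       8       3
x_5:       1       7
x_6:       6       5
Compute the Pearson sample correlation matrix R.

Step 1 — column means:
  mean(U) = (1 + 2 + 3 + 8 + 1 + 6) / 6 = 21/6 = 3.5
  mean(V) = (7 + 1 + 6 + 3 + 7 + 5) / 6 = 29/6 = 4.8333

Step 2 — sample variances and covariances s[i,j] = (1/(n-1)) · Σ_k (x_{k,i} - mean_i) · (x_{k,j} - mean_j), with n-1 = 5:
  s[U,U] = ((-2.5)·(-2.5) + (-1.5)·(-1.5) + (-0.5)·(-0.5) + (4.5)·(4.5) + (-2.5)·(-2.5) + (2.5)·(2.5)) / 5 = 41.5/5 = 8.3
  s[U,V] = ((-2.5)·(2.1667) + (-1.5)·(-3.8333) + (-0.5)·(1.1667) + (4.5)·(-1.8333) + (-2.5)·(2.1667) + (2.5)·(0.1667)) / 5 = -13.5/5 = -2.7
  s[V,V] = ((2.1667)·(2.1667) + (-3.8333)·(-3.8333) + (1.1667)·(1.1667) + (-1.8333)·(-1.8333) + (2.1667)·(2.1667) + (0.1667)·(0.1667)) / 5 = 28.8333/5 = 5.7667
  Sample standard deviations s_i = √(s[i,i]):
  s(U) = √(8.3) = 2.881
  s(V) = √(5.7667) = 2.4014

Step 3 — r_{ij} = s_{ij} / (s_i · s_j):
  r[U,U] = 1 (diagonal).
  r[U,V] = -2.7 / (2.881 · 2.4014) = -2.7 / 6.9183 = -0.3903
  r[V,V] = 1 (diagonal).

R is symmetric with unit diagonal. Assembling:

R = [[1, -0.3903],
 [-0.3903, 1]]


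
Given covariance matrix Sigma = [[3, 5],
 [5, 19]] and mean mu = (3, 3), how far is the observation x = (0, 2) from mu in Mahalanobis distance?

Step 1 — centre the observation: (x - mu) = (-3, -1).

Step 2 — invert Sigma. det(Sigma) = 3·19 - (5)² = 32.
  Sigma^{-1} = (1/det) · [[d, -b], [-b, a]] = [[0.5937, -0.1562],
 [-0.1562, 0.0937]].

Step 3 — form the quadratic (x - mu)^T · Sigma^{-1} · (x - mu):
  Sigma^{-1} · (x - mu) = (-1.625, 0.375).
  (x - mu)^T · [Sigma^{-1} · (x - mu)] = (-3)·(-1.625) + (-1)·(0.375) = 4.5.

Step 4 — take square root: d = √(4.5) ≈ 2.1213.

d(x, mu) = √(4.5) ≈ 2.1213


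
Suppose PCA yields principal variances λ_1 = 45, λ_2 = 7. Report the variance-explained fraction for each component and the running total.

Step 1 — total variance = trace(Sigma) = Σ λ_i = 45 + 7 = 52.

Step 2 — fraction explained by component i = λ_i / Σ λ:
  PC1: 45/52 = 0.8654
  PC2: 7/52 = 0.1346

Step 3 — cumulative fraction after k components = (λ_1 + ... + λ_k) / Σ λ:
  k = 1: 45/52 = 0.8654
  k = 2: (45 + 7)/52 = 52/52 = 1

Summary (fraction, with percent):

explained: PC1 0.8654 (86.54%), PC2 0.1346 (13.46%);  cumulative: 0.8654, 1


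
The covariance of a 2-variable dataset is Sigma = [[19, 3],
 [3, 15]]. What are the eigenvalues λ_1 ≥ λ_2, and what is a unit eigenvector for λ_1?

Step 1 — characteristic polynomial of 2×2 Sigma:
  det(Sigma - λI) = λ² - trace · λ + det = 0.
  trace = 19 + 15 = 34, det = 19·15 - (3)² = 276.
Step 2 — discriminant:
  Δ = trace² - 4·det = 1156 - 1104 = 52.
Step 3 — eigenvalues:
  λ = (trace ± √Δ)/2 = (34 ± 7.2111)/2,
  λ_1 = 20.6056,  λ_2 = 13.3944.

Step 4 — unit eigenvector for λ_1: solve (Sigma - λ_1 I)v = 0. First row:
  (19 - 20.6056)·v_x + (3)·v_y = 0, i.e. (-1.6056)·v_x + (3)·v_y = 0,
  so v ∝ (b, λ_1 - a) = (3, 1.6056) = u.
  ||u|| = √((3)² + (1.6056)²) = √(11.5778) ≈ 3.4026,
  v_1 = u/||u|| ≈ (0.8817, 0.4719) (||v_1|| = 1).

λ_1 = 20.6056,  λ_2 = 13.3944;  v_1 ≈ (0.8817, 0.4719)


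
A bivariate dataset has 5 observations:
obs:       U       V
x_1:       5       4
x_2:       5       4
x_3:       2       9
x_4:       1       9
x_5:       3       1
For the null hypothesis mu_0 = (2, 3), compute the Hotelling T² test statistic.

Step 1 — sample mean vector:
  mean(U) = (5 + 5 + 2 + 1 + 3) / 5 = 16/5 = 3.2
  mean(V) = (4 + 4 + 9 + 9 + 1) / 5 = 27/5 = 5.4
  x̄ = (3.2, 5.4),  deviation x̄ - mu_0 = (3.2, 5.4) - (2, 3) = (1.2, 2.4).

Step 2 — sample covariance matrix, S[i,j] = (1/(n-1)) · Σ_k (x_{k,i} - mean_i) · (x_{k,j} - mean_j), divisor n-1 = 4:
  S[U,U] = ((1.8)·(1.8) + (1.8)·(1.8) + (-1.2)·(-1.2) + (-2.2)·(-2.2) + (-0.2)·(-0.2)) / 4 = 12.8/4 = 3.2
  S[U,V] = ((1.8)·(-1.4) + (1.8)·(-1.4) + (-1.2)·(3.6) + (-2.2)·(3.6) + (-0.2)·(-4.4)) / 4 = -16.4/4 = -4.1
  S[V,V] = ((-1.4)·(-1.4) + (-1.4)·(-1.4) + (3.6)·(3.6) + (3.6)·(3.6) + (-4.4)·(-4.4)) / 4 = 49.2/4 = 12.3
  S = [[3.2, -4.1],
 [-4.1, 12.3]].

Step 3 — invert S. det(S) = 3.2·12.3 - (-4.1)² = 22.55.
  S^{-1} = (1/det) · [[d, -b], [-b, a]] = [[0.5455, 0.1818],
 [0.1818, 0.1419]].

Step 4 — quadratic form (x̄ - mu_0)^T · S^{-1} · (x̄ - mu_0):
  S^{-1} · (x̄ - mu_0) = (1.0909, 0.5588),
  (x̄ - mu_0)^T · [...] = (1.2)·(1.0909) + (2.4)·(0.5588) = 2.6501.

Step 5 — scale by n: T² = 5 · 2.6501 = 13.2506.

T² ≈ 13.2506


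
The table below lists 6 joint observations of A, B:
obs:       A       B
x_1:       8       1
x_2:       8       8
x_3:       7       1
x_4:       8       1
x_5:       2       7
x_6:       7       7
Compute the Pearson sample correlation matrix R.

Step 1 — column means:
  mean(A) = (8 + 8 + 7 + 8 + 2 + 7) / 6 = 40/6 = 6.6667
  mean(B) = (1 + 8 + 1 + 1 + 7 + 7) / 6 = 25/6 = 4.1667

Step 2 — sample variances and covariances s[i,j] = (1/(n-1)) · Σ_k (x_{k,i} - mean_i) · (x_{k,j} - mean_j), with n-1 = 5:
  s[A,A] = ((1.3333)·(1.3333) + (1.3333)·(1.3333) + (0.3333)·(0.3333) + (1.3333)·(1.3333) + (-4.6667)·(-4.6667) + (0.3333)·(0.3333)) / 5 = 27.3333/5 = 5.4667
  s[A,B] = ((1.3333)·(-3.1667) + (1.3333)·(3.8333) + (0.3333)·(-3.1667) + (1.3333)·(-3.1667) + (-4.6667)·(2.8333) + (0.3333)·(2.8333)) / 5 = -16.6667/5 = -3.3333
  s[B,B] = ((-3.1667)·(-3.1667) + (3.8333)·(3.8333) + (-3.1667)·(-3.1667) + (-3.1667)·(-3.1667) + (2.8333)·(2.8333) + (2.8333)·(2.8333)) / 5 = 60.8333/5 = 12.1667
  Sample standard deviations s_i = √(s[i,i]):
  s(A) = √(5.4667) = 2.3381
  s(B) = √(12.1667) = 3.4881

Step 3 — r_{ij} = s_{ij} / (s_i · s_j):
  r[A,A] = 1 (diagonal).
  r[A,B] = -3.3333 / (2.3381 · 3.4881) = -3.3333 / 8.1554 = -0.4087
  r[B,B] = 1 (diagonal).

R is symmetric with unit diagonal. Assembling:

R = [[1, -0.4087],
 [-0.4087, 1]]


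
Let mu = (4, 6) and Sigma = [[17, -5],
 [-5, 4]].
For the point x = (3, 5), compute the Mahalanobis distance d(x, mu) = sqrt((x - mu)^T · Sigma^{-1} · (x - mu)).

Step 1 — centre the observation: (x - mu) = (-1, -1).

Step 2 — invert Sigma. det(Sigma) = 17·4 - (-5)² = 43.
  Sigma^{-1} = (1/det) · [[d, -b], [-b, a]] = [[0.093, 0.1163],
 [0.1163, 0.3953]].

Step 3 — form the quadratic (x - mu)^T · Sigma^{-1} · (x - mu):
  Sigma^{-1} · (x - mu) = (-0.2093, -0.5116).
  (x - mu)^T · [Sigma^{-1} · (x - mu)] = (-1)·(-0.2093) + (-1)·(-0.5116) = 0.7209.

Step 4 — take square root: d = √(0.7209) ≈ 0.8491.

d(x, mu) = √(0.7209) ≈ 0.8491


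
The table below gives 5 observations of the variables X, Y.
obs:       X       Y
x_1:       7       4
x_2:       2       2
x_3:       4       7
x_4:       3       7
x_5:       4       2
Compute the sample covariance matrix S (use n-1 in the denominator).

Step 1 — column means:
  mean(X) = (7 + 2 + 4 + 3 + 4) / 5 = 20/5 = 4
  mean(Y) = (4 + 2 + 7 + 7 + 2) / 5 = 22/5 = 4.4

Step 2 — sample covariance S[i,j] = (1/(n-1)) · Σ_k (x_{k,i} - mean_i) · (x_{k,j} - mean_j), with n-1 = 4.
  S[X,X] = ((3)·(3) + (-2)·(-2) + (0)·(0) + (-1)·(-1) + (0)·(0)) / 4 = 14/4 = 3.5
  S[X,Y] = ((3)·(-0.4) + (-2)·(-2.4) + (0)·(2.6) + (-1)·(2.6) + (0)·(-2.4)) / 4 = 1/4 = 0.25
  S[Y,Y] = ((-0.4)·(-0.4) + (-2.4)·(-2.4) + (2.6)·(2.6) + (2.6)·(2.6) + (-2.4)·(-2.4)) / 4 = 25.2/4 = 6.3

S is symmetric (S[j,i] = S[i,j]). Assembling:

S = [[3.5, 0.25],
 [0.25, 6.3]]


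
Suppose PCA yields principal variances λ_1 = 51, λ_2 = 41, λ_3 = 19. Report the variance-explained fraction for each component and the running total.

Step 1 — total variance = trace(Sigma) = Σ λ_i = 51 + 41 + 19 = 111.

Step 2 — fraction explained by component i = λ_i / Σ λ:
  PC1: 51/111 = 0.4595
  PC2: 41/111 = 0.3694
  PC3: 19/111 = 0.1712

Step 3 — cumulative fraction after k components = (λ_1 + ... + λ_k) / Σ λ:
  k = 1: 51/111 = 0.4595
  k = 2: (51 + 41)/111 = 92/111 = 0.8288
  k = 3: (51 + 41 + 19)/111 = 111/111 = 1

Summary (fraction, with percent):

explained: PC1 0.4595 (45.95%), PC2 0.3694 (36.94%), PC3 0.1712 (17.12%);  cumulative: 0.4595, 0.8288, 1


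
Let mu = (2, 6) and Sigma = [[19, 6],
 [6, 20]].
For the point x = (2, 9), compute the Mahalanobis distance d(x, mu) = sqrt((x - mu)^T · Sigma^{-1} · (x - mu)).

Step 1 — centre the observation: (x - mu) = (0, 3).

Step 2 — invert Sigma. det(Sigma) = 19·20 - (6)² = 344.
  Sigma^{-1} = (1/det) · [[d, -b], [-b, a]] = [[0.0581, -0.0174],
 [-0.0174, 0.0552]].

Step 3 — form the quadratic (x - mu)^T · Sigma^{-1} · (x - mu):
  Sigma^{-1} · (x - mu) = (-0.0523, 0.1657).
  (x - mu)^T · [Sigma^{-1} · (x - mu)] = (0)·(-0.0523) + (3)·(0.1657) = 0.4971.

Step 4 — take square root: d = √(0.4971) ≈ 0.705.

d(x, mu) = √(0.4971) ≈ 0.705


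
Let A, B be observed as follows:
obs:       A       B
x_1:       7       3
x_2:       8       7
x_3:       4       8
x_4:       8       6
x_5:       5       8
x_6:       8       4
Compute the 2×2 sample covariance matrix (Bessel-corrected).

Step 1 — column means:
  mean(A) = (7 + 8 + 4 + 8 + 5 + 8) / 6 = 40/6 = 6.6667
  mean(B) = (3 + 7 + 8 + 6 + 8 + 4) / 6 = 36/6 = 6

Step 2 — sample covariance S[i,j] = (1/(n-1)) · Σ_k (x_{k,i} - mean_i) · (x_{k,j} - mean_j), with n-1 = 5.
  S[A,A] = ((0.3333)·(0.3333) + (1.3333)·(1.3333) + (-2.6667)·(-2.6667) + (1.3333)·(1.3333) + (-1.6667)·(-1.6667) + (1.3333)·(1.3333)) / 5 = 15.3333/5 = 3.0667
  S[A,B] = ((0.3333)·(-3) + (1.3333)·(1) + (-2.6667)·(2) + (1.3333)·(0) + (-1.6667)·(2) + (1.3333)·(-2)) / 5 = -11/5 = -2.2
  S[B,B] = ((-3)·(-3) + (1)·(1) + (2)·(2) + (0)·(0) + (2)·(2) + (-2)·(-2)) / 5 = 22/5 = 4.4

S is symmetric (S[j,i] = S[i,j]). Assembling:

S = [[3.0667, -2.2],
 [-2.2, 4.4]]


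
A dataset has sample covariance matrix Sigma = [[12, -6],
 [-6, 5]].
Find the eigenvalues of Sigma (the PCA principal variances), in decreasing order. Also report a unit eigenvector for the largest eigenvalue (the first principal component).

Step 1 — characteristic polynomial of 2×2 Sigma:
  det(Sigma - λI) = λ² - trace · λ + det = 0.
  trace = 12 + 5 = 17, det = 12·5 - (-6)² = 24.
Step 2 — discriminant:
  Δ = trace² - 4·det = 289 - 96 = 193.
Step 3 — eigenvalues:
  λ = (trace ± √Δ)/2 = (17 ± 13.8924)/2,
  λ_1 = 15.4462,  λ_2 = 1.5538.

Step 4 — unit eigenvector for λ_1: solve (Sigma - λ_1 I)v = 0. First row:
  (12 - 15.4462)·v_x + (-6)·v_y = 0, i.e. (-3.4462)·v_x + (-6)·v_y = 0,
  so v ∝ (b, λ_1 - a) = (-6, 3.4462); multiply by -1 so the first entry is positive: u = (6, -3.4462).
  ||u|| = √((6)² + (-3.4462)²) = √(47.8764) ≈ 6.9193,
  v_1 = u/||u|| ≈ (0.8671, -0.4981) (||v_1|| = 1).

λ_1 = 15.4462,  λ_2 = 1.5538;  v_1 ≈ (0.8671, -0.4981)


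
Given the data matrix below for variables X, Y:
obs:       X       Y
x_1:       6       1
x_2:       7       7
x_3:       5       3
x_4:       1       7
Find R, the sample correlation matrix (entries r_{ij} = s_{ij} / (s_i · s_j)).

Step 1 — column means:
  mean(X) = (6 + 7 + 5 + 1) / 4 = 19/4 = 4.75
  mean(Y) = (1 + 7 + 3 + 7) / 4 = 18/4 = 4.5

Step 2 — sample variances and covariances s[i,j] = (1/(n-1)) · Σ_k (x_{k,i} - mean_i) · (x_{k,j} - mean_j), with n-1 = 3:
  s[X,X] = ((1.25)·(1.25) + (2.25)·(2.25) + (0.25)·(0.25) + (-3.75)·(-3.75)) / 3 = 20.75/3 = 6.9167
  s[X,Y] = ((1.25)·(-3.5) + (2.25)·(2.5) + (0.25)·(-1.5) + (-3.75)·(2.5)) / 3 = -8.5/3 = -2.8333
  s[Y,Y] = ((-3.5)·(-3.5) + (2.5)·(2.5) + (-1.5)·(-1.5) + (2.5)·(2.5)) / 3 = 27/3 = 9
  Sample standard deviations s_i = √(s[i,i]):
  s(X) = √(6.9167) = 2.63
  s(Y) = √(9) = 3

Step 3 — r_{ij} = s_{ij} / (s_i · s_j):
  r[X,X] = 1 (diagonal).
  r[X,Y] = -2.8333 / (2.63 · 3) = -2.8333 / 7.8899 = -0.3591
  r[Y,Y] = 1 (diagonal).

R is symmetric with unit diagonal. Assembling:

R = [[1, -0.3591],
 [-0.3591, 1]]


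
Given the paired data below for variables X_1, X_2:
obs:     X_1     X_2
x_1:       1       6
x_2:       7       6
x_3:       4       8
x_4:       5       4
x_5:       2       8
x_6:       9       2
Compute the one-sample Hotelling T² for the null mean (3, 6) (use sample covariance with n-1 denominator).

Step 1 — sample mean vector:
  mean(X_1) = (1 + 7 + 4 + 5 + 2 + 9) / 6 = 28/6 = 4.6667
  mean(X_2) = (6 + 6 + 8 + 4 + 8 + 2) / 6 = 34/6 = 5.6667
  x̄ = (4.6667, 5.6667),  deviation x̄ - mu_0 = (4.6667, 5.6667) - (3, 6) = (1.6667, -0.3333).

Step 2 — sample covariance matrix, S[i,j] = (1/(n-1)) · Σ_k (x_{k,i} - mean_i) · (x_{k,j} - mean_j), divisor n-1 = 5:
  S[X_1,X_1] = ((-3.6667)·(-3.6667) + (2.3333)·(2.3333) + (-0.6667)·(-0.6667) + (0.3333)·(0.3333) + (-2.6667)·(-2.6667) + (4.3333)·(4.3333)) / 5 = 45.3333/5 = 9.0667
  S[X_1,X_2] = ((-3.6667)·(0.3333) + (2.3333)·(0.3333) + (-0.6667)·(2.3333) + (0.3333)·(-1.6667) + (-2.6667)·(2.3333) + (4.3333)·(-3.6667)) / 5 = -24.6667/5 = -4.9333
  S[X_2,X_2] = ((0.3333)·(0.3333) + (0.3333)·(0.3333) + (2.3333)·(2.3333) + (-1.6667)·(-1.6667) + (2.3333)·(2.3333) + (-3.6667)·(-3.6667)) / 5 = 27.3333/5 = 5.4667
  S = [[9.0667, -4.9333],
 [-4.9333, 5.4667]].

Step 3 — invert S. det(S) = 9.0667·5.4667 - (-4.9333)² = 25.2267.
  S^{-1} = (1/det) · [[d, -b], [-b, a]] = [[0.2167, 0.1956],
 [0.1956, 0.3594]].

Step 4 — quadratic form (x̄ - mu_0)^T · S^{-1} · (x̄ - mu_0):
  S^{-1} · (x̄ - mu_0) = (0.296, 0.2061),
  (x̄ - mu_0)^T · [...] = (1.6667)·(0.296) + (-0.3333)·(0.2061) = 0.4246.

Step 5 — scale by n: T² = 6 · 0.4246 = 2.5476.

T² ≈ 2.5476


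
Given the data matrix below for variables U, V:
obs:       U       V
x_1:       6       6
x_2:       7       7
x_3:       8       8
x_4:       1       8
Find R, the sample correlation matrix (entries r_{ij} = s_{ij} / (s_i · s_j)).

Step 1 — column means:
  mean(U) = (6 + 7 + 8 + 1) / 4 = 22/4 = 5.5
  mean(V) = (6 + 7 + 8 + 8) / 4 = 29/4 = 7.25

Step 2 — sample variances and covariances s[i,j] = (1/(n-1)) · Σ_k (x_{k,i} - mean_i) · (x_{k,j} - mean_j), with n-1 = 3:
  s[U,U] = ((0.5)·(0.5) + (1.5)·(1.5) + (2.5)·(2.5) + (-4.5)·(-4.5)) / 3 = 29/3 = 9.6667
  s[U,V] = ((0.5)·(-1.25) + (1.5)·(-0.25) + (2.5)·(0.75) + (-4.5)·(0.75)) / 3 = -2.5/3 = -0.8333
  s[V,V] = ((-1.25)·(-1.25) + (-0.25)·(-0.25) + (0.75)·(0.75) + (0.75)·(0.75)) / 3 = 2.75/3 = 0.9167
  Sample standard deviations s_i = √(s[i,i]):
  s(U) = √(9.6667) = 3.1091
  s(V) = √(0.9167) = 0.9574

Step 3 — r_{ij} = s_{ij} / (s_i · s_j):
  r[U,U] = 1 (diagonal).
  r[U,V] = -0.8333 / (3.1091 · 0.9574) = -0.8333 / 2.9768 = -0.2799
  r[V,V] = 1 (diagonal).

R is symmetric with unit diagonal. Assembling:

R = [[1, -0.2799],
 [-0.2799, 1]]


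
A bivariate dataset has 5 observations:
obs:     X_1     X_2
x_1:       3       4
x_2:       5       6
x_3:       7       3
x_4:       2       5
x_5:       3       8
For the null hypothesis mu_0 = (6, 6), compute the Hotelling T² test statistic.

Step 1 — sample mean vector:
  mean(X_1) = (3 + 5 + 7 + 2 + 3) / 5 = 20/5 = 4
  mean(X_2) = (4 + 6 + 3 + 5 + 8) / 5 = 26/5 = 5.2
  x̄ = (4, 5.2),  deviation x̄ - mu_0 = (4, 5.2) - (6, 6) = (-2, -0.8).

Step 2 — sample covariance matrix, S[i,j] = (1/(n-1)) · Σ_k (x_{k,i} - mean_i) · (x_{k,j} - mean_j), divisor n-1 = 4:
  S[X_1,X_1] = ((-1)·(-1) + (1)·(1) + (3)·(3) + (-2)·(-2) + (-1)·(-1)) / 4 = 16/4 = 4
  S[X_1,X_2] = ((-1)·(-1.2) + (1)·(0.8) + (3)·(-2.2) + (-2)·(-0.2) + (-1)·(2.8)) / 4 = -7/4 = -1.75
  S[X_2,X_2] = ((-1.2)·(-1.2) + (0.8)·(0.8) + (-2.2)·(-2.2) + (-0.2)·(-0.2) + (2.8)·(2.8)) / 4 = 14.8/4 = 3.7
  S = [[4, -1.75],
 [-1.75, 3.7]].

Step 3 — invert S. det(S) = 4·3.7 - (-1.75)² = 11.7375.
  S^{-1} = (1/det) · [[d, -b], [-b, a]] = [[0.3152, 0.1491],
 [0.1491, 0.3408]].

Step 4 — quadratic form (x̄ - mu_0)^T · S^{-1} · (x̄ - mu_0):
  S^{-1} · (x̄ - mu_0) = (-0.7497, -0.5708),
  (x̄ - mu_0)^T · [...] = (-2)·(-0.7497) + (-0.8)·(-0.5708) = 1.9561.

Step 5 — scale by n: T² = 5 · 1.9561 = 9.7806.

T² ≈ 9.7806


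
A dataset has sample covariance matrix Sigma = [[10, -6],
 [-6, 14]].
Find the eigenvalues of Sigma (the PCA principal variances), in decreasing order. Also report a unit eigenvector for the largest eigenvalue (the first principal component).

Step 1 — characteristic polynomial of 2×2 Sigma:
  det(Sigma - λI) = λ² - trace · λ + det = 0.
  trace = 10 + 14 = 24, det = 10·14 - (-6)² = 104.
Step 2 — discriminant:
  Δ = trace² - 4·det = 576 - 416 = 160.
Step 3 — eigenvalues:
  λ = (trace ± √Δ)/2 = (24 ± 12.6491)/2,
  λ_1 = 18.3246,  λ_2 = 5.6754.

Step 4 — unit eigenvector for λ_1: solve (Sigma - λ_1 I)v = 0. First row:
  (10 - 18.3246)·v_x + (-6)·v_y = 0, i.e. (-8.3246)·v_x + (-6)·v_y = 0,
  so v ∝ (b, λ_1 - a) = (-6, 8.3246); multiply by -1 so the first entry is positive: u = (6, -8.3246).
  ||u|| = √((6)² + (-8.3246)²) = √(105.2982) ≈ 10.2615,
  v_1 = u/||u|| ≈ (0.5847, -0.8112) (||v_1|| = 1).

λ_1 = 18.3246,  λ_2 = 5.6754;  v_1 ≈ (0.5847, -0.8112)


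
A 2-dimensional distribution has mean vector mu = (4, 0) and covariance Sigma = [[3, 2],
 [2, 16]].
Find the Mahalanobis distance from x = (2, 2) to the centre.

Step 1 — centre the observation: (x - mu) = (-2, 2).

Step 2 — invert Sigma. det(Sigma) = 3·16 - (2)² = 44.
  Sigma^{-1} = (1/det) · [[d, -b], [-b, a]] = [[0.3636, -0.0455],
 [-0.0455, 0.0682]].

Step 3 — form the quadratic (x - mu)^T · Sigma^{-1} · (x - mu):
  Sigma^{-1} · (x - mu) = (-0.8182, 0.2273).
  (x - mu)^T · [Sigma^{-1} · (x - mu)] = (-2)·(-0.8182) + (2)·(0.2273) = 2.0909.

Step 4 — take square root: d = √(2.0909) ≈ 1.446.

d(x, mu) = √(2.0909) ≈ 1.446


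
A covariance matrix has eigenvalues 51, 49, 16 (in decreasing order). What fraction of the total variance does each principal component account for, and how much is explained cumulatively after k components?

Step 1 — total variance = trace(Sigma) = Σ λ_i = 51 + 49 + 16 = 116.

Step 2 — fraction explained by component i = λ_i / Σ λ:
  PC1: 51/116 = 0.4397
  PC2: 49/116 = 0.4224
  PC3: 16/116 = 0.1379

Step 3 — cumulative fraction after k components = (λ_1 + ... + λ_k) / Σ λ:
  k = 1: 51/116 = 0.4397
  k = 2: (51 + 49)/116 = 100/116 = 0.8621
  k = 3: (51 + 49 + 16)/116 = 116/116 = 1

Summary (fraction, with percent):

explained: PC1 0.4397 (43.97%), PC2 0.4224 (42.24%), PC3 0.1379 (13.79%);  cumulative: 0.4397, 0.8621, 1


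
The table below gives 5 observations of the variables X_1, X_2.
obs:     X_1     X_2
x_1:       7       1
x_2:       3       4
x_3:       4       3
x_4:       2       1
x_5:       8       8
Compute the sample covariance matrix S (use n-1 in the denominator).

Step 1 — column means:
  mean(X_1) = (7 + 3 + 4 + 2 + 8) / 5 = 24/5 = 4.8
  mean(X_2) = (1 + 4 + 3 + 1 + 8) / 5 = 17/5 = 3.4

Step 2 — sample covariance S[i,j] = (1/(n-1)) · Σ_k (x_{k,i} - mean_i) · (x_{k,j} - mean_j), with n-1 = 4.
  S[X_1,X_1] = ((2.2)·(2.2) + (-1.8)·(-1.8) + (-0.8)·(-0.8) + (-2.8)·(-2.8) + (3.2)·(3.2)) / 4 = 26.8/4 = 6.7
  S[X_1,X_2] = ((2.2)·(-2.4) + (-1.8)·(0.6) + (-0.8)·(-0.4) + (-2.8)·(-2.4) + (3.2)·(4.6)) / 4 = 15.4/4 = 3.85
  S[X_2,X_2] = ((-2.4)·(-2.4) + (0.6)·(0.6) + (-0.4)·(-0.4) + (-2.4)·(-2.4) + (4.6)·(4.6)) / 4 = 33.2/4 = 8.3

S is symmetric (S[j,i] = S[i,j]). Assembling:

S = [[6.7, 3.85],
 [3.85, 8.3]]


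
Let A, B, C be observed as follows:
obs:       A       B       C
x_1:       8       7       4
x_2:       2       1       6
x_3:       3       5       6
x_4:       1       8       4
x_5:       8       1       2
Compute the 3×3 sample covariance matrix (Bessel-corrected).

Step 1 — column means:
  mean(A) = (8 + 2 + 3 + 1 + 8) / 5 = 22/5 = 4.4
  mean(B) = (7 + 1 + 5 + 8 + 1) / 5 = 22/5 = 4.4
  mean(C) = (4 + 6 + 6 + 4 + 2) / 5 = 22/5 = 4.4

Step 2 — sample covariance S[i,j] = (1/(n-1)) · Σ_k (x_{k,i} - mean_i) · (x_{k,j} - mean_j), with n-1 = 4.
  S[A,A] = ((3.6)·(3.6) + (-2.4)·(-2.4) + (-1.4)·(-1.4) + (-3.4)·(-3.4) + (3.6)·(3.6)) / 4 = 45.2/4 = 11.3
  S[A,B] = ((3.6)·(2.6) + (-2.4)·(-3.4) + (-1.4)·(0.6) + (-3.4)·(3.6) + (3.6)·(-3.4)) / 4 = -7.8/4 = -1.95
  S[A,C] = ((3.6)·(-0.4) + (-2.4)·(1.6) + (-1.4)·(1.6) + (-3.4)·(-0.4) + (3.6)·(-2.4)) / 4 = -14.8/4 = -3.7
  S[B,B] = ((2.6)·(2.6) + (-3.4)·(-3.4) + (0.6)·(0.6) + (3.6)·(3.6) + (-3.4)·(-3.4)) / 4 = 43.2/4 = 10.8
  S[B,C] = ((2.6)·(-0.4) + (-3.4)·(1.6) + (0.6)·(1.6) + (3.6)·(-0.4) + (-3.4)·(-2.4)) / 4 = 1.2/4 = 0.3
  S[C,C] = ((-0.4)·(-0.4) + (1.6)·(1.6) + (1.6)·(1.6) + (-0.4)·(-0.4) + (-2.4)·(-2.4)) / 4 = 11.2/4 = 2.8

S is symmetric (S[j,i] = S[i,j]). Assembling:

S = [[11.3, -1.95, -3.7],
 [-1.95, 10.8, 0.3],
 [-3.7, 0.3, 2.8]]


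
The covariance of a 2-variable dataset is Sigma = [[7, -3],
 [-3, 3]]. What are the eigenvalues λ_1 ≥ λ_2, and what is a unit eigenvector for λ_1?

Step 1 — characteristic polynomial of 2×2 Sigma:
  det(Sigma - λI) = λ² - trace · λ + det = 0.
  trace = 7 + 3 = 10, det = 7·3 - (-3)² = 12.
Step 2 — discriminant:
  Δ = trace² - 4·det = 100 - 48 = 52.
Step 3 — eigenvalues:
  λ = (trace ± √Δ)/2 = (10 ± 7.2111)/2,
  λ_1 = 8.6056,  λ_2 = 1.3944.

Step 4 — unit eigenvector for λ_1: solve (Sigma - λ_1 I)v = 0. First row:
  (7 - 8.6056)·v_x + (-3)·v_y = 0, i.e. (-1.6056)·v_x + (-3)·v_y = 0,
  so v ∝ (b, λ_1 - a) = (-3, 1.6056); multiply by -1 so the first entry is positive: u = (3, -1.6056).
  ||u|| = √((3)² + (-1.6056)²) = √(11.5778) ≈ 3.4026,
  v_1 = u/||u|| ≈ (0.8817, -0.4719) (||v_1|| = 1).

λ_1 = 8.6056,  λ_2 = 1.3944;  v_1 ≈ (0.8817, -0.4719)


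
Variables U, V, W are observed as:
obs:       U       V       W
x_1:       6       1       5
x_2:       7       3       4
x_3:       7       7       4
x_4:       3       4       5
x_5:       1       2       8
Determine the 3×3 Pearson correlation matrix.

Step 1 — column means:
  mean(U) = (6 + 7 + 7 + 3 + 1) / 5 = 24/5 = 4.8
  mean(V) = (1 + 3 + 7 + 4 + 2) / 5 = 17/5 = 3.4
  mean(W) = (5 + 4 + 4 + 5 + 8) / 5 = 26/5 = 5.2

Step 2 — sample variances and covariances s[i,j] = (1/(n-1)) · Σ_k (x_{k,i} - mean_i) · (x_{k,j} - mean_j), with n-1 = 4:
  s[U,U] = ((1.2)·(1.2) + (2.2)·(2.2) + (2.2)·(2.2) + (-1.8)·(-1.8) + (-3.8)·(-3.8)) / 4 = 28.8/4 = 7.2
  s[U,V] = ((1.2)·(-2.4) + (2.2)·(-0.4) + (2.2)·(3.6) + (-1.8)·(0.6) + (-3.8)·(-1.4)) / 4 = 8.4/4 = 2.1
  s[U,W] = ((1.2)·(-0.2) + (2.2)·(-1.2) + (2.2)·(-1.2) + (-1.8)·(-0.2) + (-3.8)·(2.8)) / 4 = -15.8/4 = -3.95
  s[V,V] = ((-2.4)·(-2.4) + (-0.4)·(-0.4) + (3.6)·(3.6) + (0.6)·(0.6) + (-1.4)·(-1.4)) / 4 = 21.2/4 = 5.3
  s[V,W] = ((-2.4)·(-0.2) + (-0.4)·(-1.2) + (3.6)·(-1.2) + (0.6)·(-0.2) + (-1.4)·(2.8)) / 4 = -7.4/4 = -1.85
  s[W,W] = ((-0.2)·(-0.2) + (-1.2)·(-1.2) + (-1.2)·(-1.2) + (-0.2)·(-0.2) + (2.8)·(2.8)) / 4 = 10.8/4 = 2.7
  Sample standard deviations s_i = √(s[i,i]):
  s(U) = √(7.2) = 2.6833
  s(V) = √(5.3) = 2.3022
  s(W) = √(2.7) = 1.6432

Step 3 — r_{ij} = s_{ij} / (s_i · s_j):
  r[U,U] = 1 (diagonal).
  r[U,V] = 2.1 / (2.6833 · 2.3022) = 2.1 / 6.1774 = 0.34
  r[U,W] = -3.95 / (2.6833 · 1.6432) = -3.95 / 4.4091 = -0.8959
  r[V,V] = 1 (diagonal).
  r[V,W] = -1.85 / (2.3022 · 1.6432) = -1.85 / 3.7829 = -0.489
  r[W,W] = 1 (diagonal).

R is symmetric with unit diagonal. Assembling:

R = [[1, 0.34, -0.8959],
 [0.34, 1, -0.489],
 [-0.8959, -0.489, 1]]


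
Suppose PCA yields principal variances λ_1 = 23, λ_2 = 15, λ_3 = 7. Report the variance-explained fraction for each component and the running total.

Step 1 — total variance = trace(Sigma) = Σ λ_i = 23 + 15 + 7 = 45.

Step 2 — fraction explained by component i = λ_i / Σ λ:
  PC1: 23/45 = 0.5111
  PC2: 15/45 = 0.3333
  PC3: 7/45 = 0.1556

Step 3 — cumulative fraction after k components = (λ_1 + ... + λ_k) / Σ λ:
  k = 1: 23/45 = 0.5111
  k = 2: (23 + 15)/45 = 38/45 = 0.8444
  k = 3: (23 + 15 + 7)/45 = 45/45 = 1

Summary (fraction, with percent):

explained: PC1 0.5111 (51.11%), PC2 0.3333 (33.33%), PC3 0.1556 (15.56%);  cumulative: 0.5111, 0.8444, 1


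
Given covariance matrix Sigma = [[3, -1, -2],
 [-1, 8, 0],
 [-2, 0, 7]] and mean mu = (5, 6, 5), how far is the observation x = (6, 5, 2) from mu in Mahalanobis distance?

Step 1 — centre the observation: (x - mu) = (1, -1, -3).

Step 2 — invert Sigma (cofactor / det for 3×3, or solve directly):
  Sigma^{-1} = [[0.4341, 0.0543, 0.124],
 [0.0543, 0.1318, 0.0155],
 [0.124, 0.0155, 0.1783]].

Step 3 — form the quadratic (x - mu)^T · Sigma^{-1} · (x - mu):
  Sigma^{-1} · (x - mu) = (0.0078, -0.124, -0.4264).
  (x - mu)^T · [Sigma^{-1} · (x - mu)] = (1)·(0.0078) + (-1)·(-0.124) + (-3)·(-0.4264) = 1.4109.

Step 4 — take square root: d = √(1.4109) ≈ 1.1878.

d(x, mu) = √(1.4109) ≈ 1.1878


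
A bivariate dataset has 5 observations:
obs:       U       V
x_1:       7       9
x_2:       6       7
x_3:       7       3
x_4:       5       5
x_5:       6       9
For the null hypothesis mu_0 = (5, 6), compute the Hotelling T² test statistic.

Step 1 — sample mean vector:
  mean(U) = (7 + 6 + 7 + 5 + 6) / 5 = 31/5 = 6.2
  mean(V) = (9 + 7 + 3 + 5 + 9) / 5 = 33/5 = 6.6
  x̄ = (6.2, 6.6),  deviation x̄ - mu_0 = (6.2, 6.6) - (5, 6) = (1.2, 0.6).

Step 2 — sample covariance matrix, S[i,j] = (1/(n-1)) · Σ_k (x_{k,i} - mean_i) · (x_{k,j} - mean_j), divisor n-1 = 4:
  S[U,U] = ((0.8)·(0.8) + (-0.2)·(-0.2) + (0.8)·(0.8) + (-1.2)·(-1.2) + (-0.2)·(-0.2)) / 4 = 2.8/4 = 0.7
  S[U,V] = ((0.8)·(2.4) + (-0.2)·(0.4) + (0.8)·(-3.6) + (-1.2)·(-1.6) + (-0.2)·(2.4)) / 4 = 0.4/4 = 0.1
  S[V,V] = ((2.4)·(2.4) + (0.4)·(0.4) + (-3.6)·(-3.6) + (-1.6)·(-1.6) + (2.4)·(2.4)) / 4 = 27.2/4 = 6.8
  S = [[0.7, 0.1],
 [0.1, 6.8]].

Step 3 — invert S. det(S) = 0.7·6.8 - (0.1)² = 4.75.
  S^{-1} = (1/det) · [[d, -b], [-b, a]] = [[1.4316, -0.0211],
 [-0.0211, 0.1474]].

Step 4 — quadratic form (x̄ - mu_0)^T · S^{-1} · (x̄ - mu_0):
  S^{-1} · (x̄ - mu_0) = (1.7053, 0.0632),
  (x̄ - mu_0)^T · [...] = (1.2)·(1.7053) + (0.6)·(0.0632) = 2.0842.

Step 5 — scale by n: T² = 5 · 2.0842 = 10.4211.

T² ≈ 10.4211


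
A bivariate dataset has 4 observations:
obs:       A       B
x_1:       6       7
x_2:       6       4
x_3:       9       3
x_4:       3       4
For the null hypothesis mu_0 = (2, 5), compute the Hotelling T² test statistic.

Step 1 — sample mean vector:
  mean(A) = (6 + 6 + 9 + 3) / 4 = 24/4 = 6
  mean(B) = (7 + 4 + 3 + 4) / 4 = 18/4 = 4.5
  x̄ = (6, 4.5),  deviation x̄ - mu_0 = (6, 4.5) - (2, 5) = (4, -0.5).

Step 2 — sample covariance matrix, S[i,j] = (1/(n-1)) · Σ_k (x_{k,i} - mean_i) · (x_{k,j} - mean_j), divisor n-1 = 3:
  S[A,A] = ((0)·(0) + (0)·(0) + (3)·(3) + (-3)·(-3)) / 3 = 18/3 = 6
  S[A,B] = ((0)·(2.5) + (0)·(-0.5) + (3)·(-1.5) + (-3)·(-0.5)) / 3 = -3/3 = -1
  S[B,B] = ((2.5)·(2.5) + (-0.5)·(-0.5) + (-1.5)·(-1.5) + (-0.5)·(-0.5)) / 3 = 9/3 = 3
  S = [[6, -1],
 [-1, 3]].

Step 3 — invert S. det(S) = 6·3 - (-1)² = 17.
  S^{-1} = (1/det) · [[d, -b], [-b, a]] = [[0.1765, 0.0588],
 [0.0588, 0.3529]].

Step 4 — quadratic form (x̄ - mu_0)^T · S^{-1} · (x̄ - mu_0):
  S^{-1} · (x̄ - mu_0) = (0.6765, 0.0588),
  (x̄ - mu_0)^T · [...] = (4)·(0.6765) + (-0.5)·(0.0588) = 2.6765.

Step 5 — scale by n: T² = 4 · 2.6765 = 10.7059.

T² ≈ 10.7059


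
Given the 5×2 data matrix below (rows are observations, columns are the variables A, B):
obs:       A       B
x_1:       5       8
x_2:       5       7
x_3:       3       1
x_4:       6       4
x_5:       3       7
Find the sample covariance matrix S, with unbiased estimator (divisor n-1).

Step 1 — column means:
  mean(A) = (5 + 5 + 3 + 6 + 3) / 5 = 22/5 = 4.4
  mean(B) = (8 + 7 + 1 + 4 + 7) / 5 = 27/5 = 5.4

Step 2 — sample covariance S[i,j] = (1/(n-1)) · Σ_k (x_{k,i} - mean_i) · (x_{k,j} - mean_j), with n-1 = 4.
  S[A,A] = ((0.6)·(0.6) + (0.6)·(0.6) + (-1.4)·(-1.4) + (1.6)·(1.6) + (-1.4)·(-1.4)) / 4 = 7.2/4 = 1.8
  S[A,B] = ((0.6)·(2.6) + (0.6)·(1.6) + (-1.4)·(-4.4) + (1.6)·(-1.4) + (-1.4)·(1.6)) / 4 = 4.2/4 = 1.05
  S[B,B] = ((2.6)·(2.6) + (1.6)·(1.6) + (-4.4)·(-4.4) + (-1.4)·(-1.4) + (1.6)·(1.6)) / 4 = 33.2/4 = 8.3

S is symmetric (S[j,i] = S[i,j]). Assembling:

S = [[1.8, 1.05],
 [1.05, 8.3]]


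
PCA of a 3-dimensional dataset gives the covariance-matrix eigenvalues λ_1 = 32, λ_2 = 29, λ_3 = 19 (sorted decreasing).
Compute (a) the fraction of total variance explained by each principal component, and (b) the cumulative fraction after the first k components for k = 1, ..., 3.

Step 1 — total variance = trace(Sigma) = Σ λ_i = 32 + 29 + 19 = 80.

Step 2 — fraction explained by component i = λ_i / Σ λ:
  PC1: 32/80 = 0.4
  PC2: 29/80 = 0.3625
  PC3: 19/80 = 0.2375

Step 3 — cumulative fraction after k components = (λ_1 + ... + λ_k) / Σ λ:
  k = 1: 32/80 = 0.4
  k = 2: (32 + 29)/80 = 61/80 = 0.7625
  k = 3: (32 + 29 + 19)/80 = 80/80 = 1

Summary (fraction, with percent):

explained: PC1 0.4 (40%), PC2 0.3625 (36.25%), PC3 0.2375 (23.75%);  cumulative: 0.4, 0.7625, 1


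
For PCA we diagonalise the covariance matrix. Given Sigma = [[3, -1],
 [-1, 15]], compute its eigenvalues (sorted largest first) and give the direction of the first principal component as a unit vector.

Step 1 — characteristic polynomial of 2×2 Sigma:
  det(Sigma - λI) = λ² - trace · λ + det = 0.
  trace = 3 + 15 = 18, det = 3·15 - (-1)² = 44.
Step 2 — discriminant:
  Δ = trace² - 4·det = 324 - 176 = 148.
Step 3 — eigenvalues:
  λ = (trace ± √Δ)/2 = (18 ± 12.1655)/2,
  λ_1 = 15.0828,  λ_2 = 2.9172.

Step 4 — unit eigenvector for λ_1: solve (Sigma - λ_1 I)v = 0. First row:
  (3 - 15.0828)·v_x + (-1)·v_y = 0, i.e. (-12.0828)·v_x + (-1)·v_y = 0,
  so v ∝ (b, λ_1 - a) = (-1, 12.0828); multiply by -1 so the first entry is positive: u = (1, -12.0828).
  ||u|| = √((1)² + (-12.0828)²) = √(146.9932) ≈ 12.1241,
  v_1 = u/||u|| ≈ (0.0825, -0.9966) (||v_1|| = 1).

λ_1 = 15.0828,  λ_2 = 2.9172;  v_1 ≈ (0.0825, -0.9966)


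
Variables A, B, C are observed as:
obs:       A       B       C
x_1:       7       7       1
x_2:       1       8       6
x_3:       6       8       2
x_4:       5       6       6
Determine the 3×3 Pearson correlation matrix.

Step 1 — column means:
  mean(A) = (7 + 1 + 6 + 5) / 4 = 19/4 = 4.75
  mean(B) = (7 + 8 + 8 + 6) / 4 = 29/4 = 7.25
  mean(C) = (1 + 6 + 2 + 6) / 4 = 15/4 = 3.75

Step 2 — sample variances and covariances s[i,j] = (1/(n-1)) · Σ_k (x_{k,i} - mean_i) · (x_{k,j} - mean_j), with n-1 = 3:
  s[A,A] = ((2.25)·(2.25) + (-3.75)·(-3.75) + (1.25)·(1.25) + (0.25)·(0.25)) / 3 = 20.75/3 = 6.9167
  s[A,B] = ((2.25)·(-0.25) + (-3.75)·(0.75) + (1.25)·(0.75) + (0.25)·(-1.25)) / 3 = -2.75/3 = -0.9167
  s[A,C] = ((2.25)·(-2.75) + (-3.75)·(2.25) + (1.25)·(-1.75) + (0.25)·(2.25)) / 3 = -16.25/3 = -5.4167
  s[B,B] = ((-0.25)·(-0.25) + (0.75)·(0.75) + (0.75)·(0.75) + (-1.25)·(-1.25)) / 3 = 2.75/3 = 0.9167
  s[B,C] = ((-0.25)·(-2.75) + (0.75)·(2.25) + (0.75)·(-1.75) + (-1.25)·(2.25)) / 3 = -1.75/3 = -0.5833
  s[C,C] = ((-2.75)·(-2.75) + (2.25)·(2.25) + (-1.75)·(-1.75) + (2.25)·(2.25)) / 3 = 20.75/3 = 6.9167
  Sample standard deviations s_i = √(s[i,i]):
  s(A) = √(6.9167) = 2.63
  s(B) = √(0.9167) = 0.9574
  s(C) = √(6.9167) = 2.63

Step 3 — r_{ij} = s_{ij} / (s_i · s_j):
  r[A,A] = 1 (diagonal).
  r[A,B] = -0.9167 / (2.63 · 0.9574) = -0.9167 / 2.518 = -0.364
  r[A,C] = -5.4167 / (2.63 · 2.63) = -5.4167 / 6.9167 = -0.7831
  r[B,B] = 1 (diagonal).
  r[B,C] = -0.5833 / (0.9574 · 2.63) = -0.5833 / 2.518 = -0.2317
  r[C,C] = 1 (diagonal).

R is symmetric with unit diagonal. Assembling:

R = [[1, -0.364, -0.7831],
 [-0.364, 1, -0.2317],
 [-0.7831, -0.2317, 1]]


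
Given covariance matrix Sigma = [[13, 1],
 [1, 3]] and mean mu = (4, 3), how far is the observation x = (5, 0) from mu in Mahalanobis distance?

Step 1 — centre the observation: (x - mu) = (1, -3).

Step 2 — invert Sigma. det(Sigma) = 13·3 - (1)² = 38.
  Sigma^{-1} = (1/det) · [[d, -b], [-b, a]] = [[0.0789, -0.0263],
 [-0.0263, 0.3421]].

Step 3 — form the quadratic (x - mu)^T · Sigma^{-1} · (x - mu):
  Sigma^{-1} · (x - mu) = (0.1579, -1.0526).
  (x - mu)^T · [Sigma^{-1} · (x - mu)] = (1)·(0.1579) + (-3)·(-1.0526) = 3.3158.

Step 4 — take square root: d = √(3.3158) ≈ 1.8209.

d(x, mu) = √(3.3158) ≈ 1.8209


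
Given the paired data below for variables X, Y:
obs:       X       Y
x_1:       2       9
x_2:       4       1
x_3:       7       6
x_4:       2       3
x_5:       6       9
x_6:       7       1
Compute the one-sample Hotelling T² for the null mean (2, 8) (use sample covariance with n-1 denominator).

Step 1 — sample mean vector:
  mean(X) = (2 + 4 + 7 + 2 + 6 + 7) / 6 = 28/6 = 4.6667
  mean(Y) = (9 + 1 + 6 + 3 + 9 + 1) / 6 = 29/6 = 4.8333
  x̄ = (4.6667, 4.8333),  deviation x̄ - mu_0 = (4.6667, 4.8333) - (2, 8) = (2.6667, -3.1667).

Step 2 — sample covariance matrix, S[i,j] = (1/(n-1)) · Σ_k (x_{k,i} - mean_i) · (x_{k,j} - mean_j), divisor n-1 = 5:
  S[X,X] = ((-2.6667)·(-2.6667) + (-0.6667)·(-0.6667) + (2.3333)·(2.3333) + (-2.6667)·(-2.6667) + (1.3333)·(1.3333) + (2.3333)·(2.3333)) / 5 = 27.3333/5 = 5.4667
  S[X,Y] = ((-2.6667)·(4.1667) + (-0.6667)·(-3.8333) + (2.3333)·(1.1667) + (-2.6667)·(-1.8333) + (1.3333)·(4.1667) + (2.3333)·(-3.8333)) / 5 = -4.3333/5 = -0.8667
  S[Y,Y] = ((4.1667)·(4.1667) + (-3.8333)·(-3.8333) + (1.1667)·(1.1667) + (-1.8333)·(-1.8333) + (4.1667)·(4.1667) + (-3.8333)·(-3.8333)) / 5 = 68.8333/5 = 13.7667
  S = [[5.4667, -0.8667],
 [-0.8667, 13.7667]].

Step 3 — invert S. det(S) = 5.4667·13.7667 - (-0.8667)² = 74.5067.
  S^{-1} = (1/det) · [[d, -b], [-b, a]] = [[0.1848, 0.0116],
 [0.0116, 0.0734]].

Step 4 — quadratic form (x̄ - mu_0)^T · S^{-1} · (x̄ - mu_0):
  S^{-1} · (x̄ - mu_0) = (0.4559, -0.2013),
  (x̄ - mu_0)^T · [...] = (2.6667)·(0.4559) + (-3.1667)·(-0.2013) = 1.8532.

Step 5 — scale by n: T² = 6 · 1.8532 = 11.1194.

T² ≈ 11.1194


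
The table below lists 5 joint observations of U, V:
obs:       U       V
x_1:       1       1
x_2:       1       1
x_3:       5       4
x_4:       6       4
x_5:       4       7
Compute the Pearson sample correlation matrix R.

Step 1 — column means:
  mean(U) = (1 + 1 + 5 + 6 + 4) / 5 = 17/5 = 3.4
  mean(V) = (1 + 1 + 4 + 4 + 7) / 5 = 17/5 = 3.4

Step 2 — sample variances and covariances s[i,j] = (1/(n-1)) · Σ_k (x_{k,i} - mean_i) · (x_{k,j} - mean_j), with n-1 = 4:
  s[U,U] = ((-2.4)·(-2.4) + (-2.4)·(-2.4) + (1.6)·(1.6) + (2.6)·(2.6) + (0.6)·(0.6)) / 4 = 21.2/4 = 5.3
  s[U,V] = ((-2.4)·(-2.4) + (-2.4)·(-2.4) + (1.6)·(0.6) + (2.6)·(0.6) + (0.6)·(3.6)) / 4 = 16.2/4 = 4.05
  s[V,V] = ((-2.4)·(-2.4) + (-2.4)·(-2.4) + (0.6)·(0.6) + (0.6)·(0.6) + (3.6)·(3.6)) / 4 = 25.2/4 = 6.3
  Sample standard deviations s_i = √(s[i,i]):
  s(U) = √(5.3) = 2.3022
  s(V) = √(6.3) = 2.51

Step 3 — r_{ij} = s_{ij} / (s_i · s_j):
  r[U,U] = 1 (diagonal).
  r[U,V] = 4.05 / (2.3022 · 2.51) = 4.05 / 5.7784 = 0.7009
  r[V,V] = 1 (diagonal).

R is symmetric with unit diagonal. Assembling:

R = [[1, 0.7009],
 [0.7009, 1]]


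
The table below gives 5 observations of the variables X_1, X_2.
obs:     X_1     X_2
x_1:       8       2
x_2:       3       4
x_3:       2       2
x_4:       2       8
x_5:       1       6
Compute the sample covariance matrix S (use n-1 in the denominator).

Step 1 — column means:
  mean(X_1) = (8 + 3 + 2 + 2 + 1) / 5 = 16/5 = 3.2
  mean(X_2) = (2 + 4 + 2 + 8 + 6) / 5 = 22/5 = 4.4

Step 2 — sample covariance S[i,j] = (1/(n-1)) · Σ_k (x_{k,i} - mean_i) · (x_{k,j} - mean_j), with n-1 = 4.
  S[X_1,X_1] = ((4.8)·(4.8) + (-0.2)·(-0.2) + (-1.2)·(-1.2) + (-1.2)·(-1.2) + (-2.2)·(-2.2)) / 4 = 30.8/4 = 7.7
  S[X_1,X_2] = ((4.8)·(-2.4) + (-0.2)·(-0.4) + (-1.2)·(-2.4) + (-1.2)·(3.6) + (-2.2)·(1.6)) / 4 = -16.4/4 = -4.1
  S[X_2,X_2] = ((-2.4)·(-2.4) + (-0.4)·(-0.4) + (-2.4)·(-2.4) + (3.6)·(3.6) + (1.6)·(1.6)) / 4 = 27.2/4 = 6.8

S is symmetric (S[j,i] = S[i,j]). Assembling:

S = [[7.7, -4.1],
 [-4.1, 6.8]]


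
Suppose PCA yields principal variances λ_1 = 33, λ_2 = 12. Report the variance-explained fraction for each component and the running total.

Step 1 — total variance = trace(Sigma) = Σ λ_i = 33 + 12 = 45.

Step 2 — fraction explained by component i = λ_i / Σ λ:
  PC1: 33/45 = 0.7333
  PC2: 12/45 = 0.2667

Step 3 — cumulative fraction after k components = (λ_1 + ... + λ_k) / Σ λ:
  k = 1: 33/45 = 0.7333
  k = 2: (33 + 12)/45 = 45/45 = 1

Summary (fraction, with percent):

explained: PC1 0.7333 (73.33%), PC2 0.2667 (26.67%);  cumulative: 0.7333, 1


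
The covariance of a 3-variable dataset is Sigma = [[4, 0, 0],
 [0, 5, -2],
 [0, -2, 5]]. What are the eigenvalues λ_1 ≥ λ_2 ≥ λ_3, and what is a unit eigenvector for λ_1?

Step 1 — characteristic polynomial p(λ) = det(λI - Sigma) = λ³ - tr·λ² + c_1·λ - det, where tr = trace, c_1 = sum of the principal 2×2 minors, det = det(Sigma):
  tr = 4 + 5 + 5 = 14,
  c_1 = (4·5 - (0)²) + (4·5 - (0)²) + (5·5 - (-2)²) = 20 + 20 + 21 = 61,
  det = 4·(5·5 - (-2)²) - (0)·((0)·5 - (-2)·(0)) + (0)·((0)·(-2) - 5·(0)) = 4·(21) - (0)·(0) + (0)·(0) = 84.
  So p(λ) = λ³ - 14λ² + 61λ - 84.
Step 2 — look for an integer root (rational root theorem: any rational root is an integer divisor of 84). Testing λ = 3:
  p(3) = 27 - 126 + 183 - 84 = 0  ✓
  Dividing out (λ - 3): p(λ) = (λ - 3)(λ² - 11λ + 28).
Step 3 — remaining eigenvalues from the quadratic λ² - 11λ + 28 = 0:
  Δ = 11² - 4·28 = 121 - 112 = 9,  λ = (11 ± √9)/2 = (11 ± 3)/2 = 7 or 4.
  Sorted: λ_1 = 7,  λ_2 = 4,  λ_3 = 3  (check: sum = 14 = tr ✓).

Step 4 — unit eigenvector for λ_1 = 7: v spans the null space of (Sigma - λ_1 I), whose rows are
  r_1 = (-3, 0, 0),  r_2 = (0, -2, -2),  r_3 = (0, -2, -2).
  v is orthogonal to every row, so take v ∝ r_1 × r_2 = ((0)·(-2) - (0)·(-2), (0)·(0) - (-3)·(-2), (-3)·(-2) - (0)·(0)) = (0, -6, 6).
  Rescale (divide by 6; multiply by -1 so the first nonzero entry is positive): u = (0, 1, -1).
  ||u|| = √((0)² + (1)² + (-1)²) = √(2) ≈ 1.4142,  v_1 = u/||u|| ≈ (0, 0.7071, -0.7071) (||v_1|| = 1).

λ_1 = 7,  λ_2 = 4,  λ_3 = 3;  v_1 ≈ (0, 0.7071, -0.7071)
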